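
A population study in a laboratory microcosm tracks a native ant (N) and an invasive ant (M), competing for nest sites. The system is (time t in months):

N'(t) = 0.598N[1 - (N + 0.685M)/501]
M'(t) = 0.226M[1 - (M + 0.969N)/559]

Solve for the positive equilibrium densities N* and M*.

N* ≈ 351, M* ≈ 219

Setting both brackets to zero gives the nullclines N + 0.685M = 501 and 0.969N + M = 559.
Substituting M = 559 - 0.969N into the first: N(1 - 0.685·0.969) = 501 - 0.685·559.
So N* = 118/0.336 = 351, and then M* = 559 - 0.969·351 = 219.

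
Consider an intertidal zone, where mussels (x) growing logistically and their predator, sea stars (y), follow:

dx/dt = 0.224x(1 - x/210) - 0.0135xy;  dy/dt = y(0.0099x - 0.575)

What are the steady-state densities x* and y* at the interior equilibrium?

x* ≈ 58.1, y* ≈ 12

From dy/dt = 0 with y > 0: 0.0099x* = 0.575, so x* = 58.1.
Substitute into dx/dt = 0: 0.224(1 - 58.1/210) = 0.0135y*.
The bracket is 0.723, giving y* = 0.162/0.0135 = 12.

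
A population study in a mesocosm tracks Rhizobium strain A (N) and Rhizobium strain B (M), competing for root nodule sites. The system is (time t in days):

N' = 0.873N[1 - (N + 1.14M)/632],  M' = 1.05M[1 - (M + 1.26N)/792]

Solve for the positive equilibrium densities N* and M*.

Setting both brackets to zero gives the nullclines N + 1.14M = 632 and 1.26N + M = 792.
Substituting M = 792 - 1.26N into the first: N(1 - 1.14·1.26) = 632 - 1.14·792.
So N* = -271/-0.436 = 621, and then M* = 792 - 1.26·621 = 9.9.

N* ≈ 621, M* ≈ 9.9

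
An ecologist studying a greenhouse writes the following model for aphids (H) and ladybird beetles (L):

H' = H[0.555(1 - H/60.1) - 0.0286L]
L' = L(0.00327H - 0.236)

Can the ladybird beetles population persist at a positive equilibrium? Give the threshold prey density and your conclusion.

The predator equation gives dL/dt > 0 only when H > 0.236/0.00327 = 72.2.
Without the predator, H → K = 60.1. Since 60.1 < 72.2, the predator cannot invade.

Threshold H = 72.2; K < 72.2, so no, the predator goes extinct.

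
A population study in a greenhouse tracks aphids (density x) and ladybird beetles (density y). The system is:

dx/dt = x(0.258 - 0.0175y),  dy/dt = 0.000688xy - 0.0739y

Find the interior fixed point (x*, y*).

Set dy/dt = 0 with y > 0: 0.000688x - 0.0739 = 0, so x* = 0.0739/0.000688 = 107.
Set dx/dt = 0 with x > 0: 0.258 - 0.0175y = 0, so y* = 0.258/0.0175 = 14.7.

x* ≈ 107, y* ≈ 14.7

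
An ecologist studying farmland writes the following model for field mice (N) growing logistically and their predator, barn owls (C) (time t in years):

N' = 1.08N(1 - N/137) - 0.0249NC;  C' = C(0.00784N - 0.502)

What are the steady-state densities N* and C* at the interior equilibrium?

N* ≈ 64, C* ≈ 23.1

From dC/dt = 0 with C > 0: 0.00784N* = 0.502, so N* = 64.
Substitute into dN/dt = 0: 1.08(1 - 64/137) = 0.0249C*.
The bracket is 0.533, giving C* = 0.575/0.0249 = 23.1.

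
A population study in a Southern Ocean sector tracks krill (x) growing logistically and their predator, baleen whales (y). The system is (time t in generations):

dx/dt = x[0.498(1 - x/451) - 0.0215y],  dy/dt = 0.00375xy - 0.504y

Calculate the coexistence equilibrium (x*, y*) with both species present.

From dy/dt = 0 with y > 0: 0.00375x* = 0.504, so x* = 134.
Substitute into dx/dt = 0: 0.498(1 - 134/451) = 0.0215y*.
The bracket is 0.702, giving y* = 0.35/0.0215 = 16.3.

x* ≈ 134, y* ≈ 16.3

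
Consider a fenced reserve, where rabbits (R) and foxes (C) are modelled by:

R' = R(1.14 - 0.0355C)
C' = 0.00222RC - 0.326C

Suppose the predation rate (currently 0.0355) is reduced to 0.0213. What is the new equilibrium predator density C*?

C* ≈ 53.5

At the interior fixed point, setting dR/dt = 0 with R > 0 fixes C* = (prey growth rate)/(RC coefficient) — independent of the other coefficients.
With the change, C* = 1.14/0.0213 = 53.5; it rises from 32.1.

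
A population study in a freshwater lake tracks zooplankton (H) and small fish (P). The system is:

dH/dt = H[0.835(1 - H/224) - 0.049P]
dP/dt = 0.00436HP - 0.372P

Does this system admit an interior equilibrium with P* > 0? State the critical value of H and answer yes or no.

Threshold H = 85.3; K > 85.3, so yes, the predator persists.

The predator equation gives dP/dt > 0 only when H > 0.372/0.00436 = 85.3.
Without the predator, H → K = 224. Since 224 > 85.3, the predator can invade and persist.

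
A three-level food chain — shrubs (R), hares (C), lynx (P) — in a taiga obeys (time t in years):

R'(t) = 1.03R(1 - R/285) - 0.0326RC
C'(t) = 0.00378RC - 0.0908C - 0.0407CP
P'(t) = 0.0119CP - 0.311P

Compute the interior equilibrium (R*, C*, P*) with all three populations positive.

From dP/dt = 0: 0.0119C* = 0.311, so C* = 26.1.
From dR/dt = 0: 1.03(1 - R*/285) = 0.0326·26.1, giving R* = 285·(1 - 0.827) = 49.3.
From dC/dt = 0: 0.00378·49.3 - 0.0908 = 0.0407P*, so P* = 0.0954/0.0407 = 2.34.

R* ≈ 49.3, C* ≈ 26.1, P* ≈ 2.34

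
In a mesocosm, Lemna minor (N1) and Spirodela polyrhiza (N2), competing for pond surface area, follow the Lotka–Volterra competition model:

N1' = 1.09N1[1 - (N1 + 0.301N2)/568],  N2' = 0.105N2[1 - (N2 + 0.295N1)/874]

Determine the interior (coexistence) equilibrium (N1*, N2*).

N1* ≈ 335, N2* ≈ 775

Setting both brackets to zero gives the nullclines N1 + 0.301N2 = 568 and 0.295N1 + N2 = 874.
Substituting N2 = 874 - 0.295N1 into the first: N1(1 - 0.301·0.295) = 568 - 0.301·874.
So N1* = 305/0.911 = 335, and then N2* = 874 - 0.295·335 = 775.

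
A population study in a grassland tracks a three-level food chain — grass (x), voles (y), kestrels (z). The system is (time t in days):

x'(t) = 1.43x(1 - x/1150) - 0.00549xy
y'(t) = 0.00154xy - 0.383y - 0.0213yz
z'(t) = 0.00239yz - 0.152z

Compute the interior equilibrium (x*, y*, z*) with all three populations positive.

x* ≈ 869, y* ≈ 63.6, z* ≈ 44.9

From dz/dt = 0: 0.00239y* = 0.152, so y* = 63.6.
From dx/dt = 0: 1.43(1 - x*/1150) = 0.00549·63.6, giving x* = 1150·(1 - 0.244) = 869.
From dy/dt = 0: 0.00154·869 - 0.383 = 0.0213z*, so z* = 0.956/0.0213 = 44.9.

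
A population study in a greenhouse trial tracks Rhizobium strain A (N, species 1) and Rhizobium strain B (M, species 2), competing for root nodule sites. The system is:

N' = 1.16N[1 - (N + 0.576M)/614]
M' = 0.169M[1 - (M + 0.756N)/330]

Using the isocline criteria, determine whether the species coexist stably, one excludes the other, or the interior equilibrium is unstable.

Compare the nullcline intercepts: K1/α12 = 614/0.576 = 1070 > K2 = 330; K2/α21 = 330/0.756 = 437 < K1 = 614.
Since the inequalities point opposite ways, species 1 can invade but species 2 cannot.

species 1 excludes species 2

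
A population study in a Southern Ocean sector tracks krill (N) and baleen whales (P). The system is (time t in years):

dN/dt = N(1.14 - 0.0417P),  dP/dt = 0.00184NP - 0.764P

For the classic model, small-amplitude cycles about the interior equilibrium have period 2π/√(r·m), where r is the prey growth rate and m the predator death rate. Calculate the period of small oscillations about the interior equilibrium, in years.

Here r = 1.14 and m = 0.764, so r·m = 0.871.
ω = √0.871 = 0.933 per year, hence T = 2π/ω ≈ 6.73 years.

T ≈ 6.73 years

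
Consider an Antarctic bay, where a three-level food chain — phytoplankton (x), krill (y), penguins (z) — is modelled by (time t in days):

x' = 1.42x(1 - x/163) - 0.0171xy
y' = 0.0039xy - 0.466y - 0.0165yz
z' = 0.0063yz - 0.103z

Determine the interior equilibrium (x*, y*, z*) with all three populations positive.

From dz/dt = 0: 0.0063y* = 0.103, so y* = 16.3.
From dx/dt = 0: 1.42(1 - x*/163) = 0.0171·16.3, giving x* = 163·(1 - 0.197) = 131.
From dy/dt = 0: 0.0039·131 - 0.466 = 0.0165z*, so z* = 0.0445/0.0165 = 2.7.

x* ≈ 131, y* ≈ 16.3, z* ≈ 2.7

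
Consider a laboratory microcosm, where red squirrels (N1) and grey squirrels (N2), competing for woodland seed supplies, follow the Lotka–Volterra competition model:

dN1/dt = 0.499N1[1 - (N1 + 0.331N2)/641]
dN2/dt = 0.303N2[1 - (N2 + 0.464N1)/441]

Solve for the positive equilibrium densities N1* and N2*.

N1* ≈ 585, N2* ≈ 170

Setting both brackets to zero gives the nullclines N1 + 0.331N2 = 641 and 0.464N1 + N2 = 441.
Substituting N2 = 441 - 0.464N1 into the first: N1(1 - 0.331·0.464) = 641 - 0.331·441.
So N1* = 495/0.846 = 585, and then N2* = 441 - 0.464·585 = 170.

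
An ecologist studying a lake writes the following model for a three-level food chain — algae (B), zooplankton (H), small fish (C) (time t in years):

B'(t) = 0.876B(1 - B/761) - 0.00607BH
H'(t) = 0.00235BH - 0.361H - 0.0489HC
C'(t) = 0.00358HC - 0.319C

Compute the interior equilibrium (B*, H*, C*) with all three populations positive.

B* ≈ 291, H* ≈ 89.1, C* ≈ 6.61

From dC/dt = 0: 0.00358H* = 0.319, so H* = 89.1.
From dB/dt = 0: 0.876(1 - B*/761) = 0.00607·89.1, giving B* = 761·(1 - 0.617) = 291.
From dH/dt = 0: 0.00235·291 - 0.361 = 0.0489C*, so C* = 0.323/0.0489 = 6.61.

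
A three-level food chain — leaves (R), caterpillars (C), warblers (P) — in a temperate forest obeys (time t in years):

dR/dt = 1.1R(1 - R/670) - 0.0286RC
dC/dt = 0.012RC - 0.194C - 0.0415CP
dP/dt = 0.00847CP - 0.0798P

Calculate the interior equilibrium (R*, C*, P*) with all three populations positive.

From dP/dt = 0: 0.00847C* = 0.0798, so C* = 9.42.
From dR/dt = 0: 1.1(1 - R*/670) = 0.0286·9.42, giving R* = 670·(1 - 0.245) = 506.
From dC/dt = 0: 0.012·506 - 0.194 = 0.0415P*, so P* = 5.88/0.0415 = 142.

R* ≈ 506, C* ≈ 9.42, P* ≈ 142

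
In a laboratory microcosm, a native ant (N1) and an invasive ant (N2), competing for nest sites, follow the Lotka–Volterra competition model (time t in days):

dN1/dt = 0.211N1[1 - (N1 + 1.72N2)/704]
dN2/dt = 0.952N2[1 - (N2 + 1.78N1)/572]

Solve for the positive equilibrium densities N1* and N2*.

Setting both brackets to zero gives the nullclines N1 + 1.72N2 = 704 and 1.78N1 + N2 = 572.
Substituting N2 = 572 - 1.78N1 into the first: N1(1 - 1.72·1.78) = 704 - 1.72·572.
So N1* = -280/-2.06 = 136, and then N2* = 572 - 1.78·136 = 330.

N1* ≈ 136, N2* ≈ 330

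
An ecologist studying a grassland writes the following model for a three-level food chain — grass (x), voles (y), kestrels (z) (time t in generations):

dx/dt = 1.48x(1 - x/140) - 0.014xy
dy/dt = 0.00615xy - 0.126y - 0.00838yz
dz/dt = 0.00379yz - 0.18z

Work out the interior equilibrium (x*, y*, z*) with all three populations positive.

x* ≈ 77.1, y* ≈ 47.5, z* ≈ 41.5

From dz/dt = 0: 0.00379y* = 0.18, so y* = 47.5.
From dx/dt = 0: 1.48(1 - x*/140) = 0.014·47.5, giving x* = 140·(1 - 0.449) = 77.1.
From dy/dt = 0: 0.00615·77.1 - 0.126 = 0.00838z*, so z* = 0.348/0.00838 = 41.5.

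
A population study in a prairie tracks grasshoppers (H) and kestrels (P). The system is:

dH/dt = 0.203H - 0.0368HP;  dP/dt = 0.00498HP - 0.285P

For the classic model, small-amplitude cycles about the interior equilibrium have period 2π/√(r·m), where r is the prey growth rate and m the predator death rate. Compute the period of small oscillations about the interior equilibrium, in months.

T ≈ 26.1 months

Here r = 0.203 and m = 0.285, so r·m = 0.0579.
ω = √0.0579 = 0.241 per month, hence T = 2π/ω ≈ 26.1 months.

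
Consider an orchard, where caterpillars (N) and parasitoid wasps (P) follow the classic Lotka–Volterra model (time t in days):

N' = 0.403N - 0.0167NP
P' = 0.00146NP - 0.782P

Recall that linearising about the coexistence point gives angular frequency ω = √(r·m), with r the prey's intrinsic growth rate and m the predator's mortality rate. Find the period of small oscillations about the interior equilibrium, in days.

Here r = 0.403 and m = 0.782, so r·m = 0.315.
ω = √0.315 = 0.561 per day, hence T = 2π/ω ≈ 11.2 days.

T ≈ 11.2 days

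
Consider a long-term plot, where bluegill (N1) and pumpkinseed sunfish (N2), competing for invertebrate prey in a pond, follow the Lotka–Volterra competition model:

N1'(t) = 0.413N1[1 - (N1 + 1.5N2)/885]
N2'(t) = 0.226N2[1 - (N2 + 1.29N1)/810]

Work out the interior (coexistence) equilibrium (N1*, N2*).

Setting both brackets to zero gives the nullclines N1 + 1.5N2 = 885 and 1.29N1 + N2 = 810.
Substituting N2 = 810 - 1.29N1 into the first: N1(1 - 1.5·1.29) = 885 - 1.5·810.
So N1* = -330/-0.935 = 353, and then N2* = 810 - 1.29·353 = 355.

N1* ≈ 353, N2* ≈ 355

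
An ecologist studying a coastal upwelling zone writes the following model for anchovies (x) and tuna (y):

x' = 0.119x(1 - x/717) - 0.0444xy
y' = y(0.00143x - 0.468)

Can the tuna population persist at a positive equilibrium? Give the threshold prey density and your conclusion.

Threshold x = 327; K > 327, so yes, the predator persists.

The predator equation gives dy/dt > 0 only when x > 0.468/0.00143 = 327.
Without the predator, x → K = 717. Since 717 > 327, the predator can invade and persist.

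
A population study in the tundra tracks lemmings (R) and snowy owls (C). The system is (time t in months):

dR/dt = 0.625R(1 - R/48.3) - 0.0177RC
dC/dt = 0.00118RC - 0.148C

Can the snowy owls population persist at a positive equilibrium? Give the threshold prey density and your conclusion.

The predator equation gives dC/dt > 0 only when R > 0.148/0.00118 = 125.
Without the predator, R → K = 48.3. Since 48.3 < 125, the predator cannot invade.

Threshold R = 125; K < 125, so no, the predator goes extinct.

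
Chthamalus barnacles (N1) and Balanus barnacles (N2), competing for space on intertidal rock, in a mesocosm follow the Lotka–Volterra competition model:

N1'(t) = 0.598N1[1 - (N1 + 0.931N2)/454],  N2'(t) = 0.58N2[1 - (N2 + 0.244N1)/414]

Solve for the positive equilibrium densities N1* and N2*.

Setting both brackets to zero gives the nullclines N1 + 0.931N2 = 454 and 0.244N1 + N2 = 414.
Substituting N2 = 414 - 0.244N1 into the first: N1(1 - 0.931·0.244) = 454 - 0.931·414.
So N1* = 68.6/0.773 = 88.7, and then N2* = 414 - 0.244·88.7 = 392.

N1* ≈ 88.7, N2* ≈ 392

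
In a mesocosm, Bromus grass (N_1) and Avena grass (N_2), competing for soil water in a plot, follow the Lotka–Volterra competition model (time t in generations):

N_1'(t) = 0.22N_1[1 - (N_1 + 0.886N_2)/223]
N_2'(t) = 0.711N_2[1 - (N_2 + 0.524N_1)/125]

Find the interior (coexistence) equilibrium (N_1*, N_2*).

Setting both brackets to zero gives the nullclines N_1 + 0.886N_2 = 223 and 0.524N_1 + N_2 = 125.
Substituting N_2 = 125 - 0.524N_1 into the first: N_1(1 - 0.886·0.524) = 223 - 0.886·125.
So N_1* = 112/0.536 = 210, and then N_2* = 125 - 0.524·210 = 15.2.

N_1* ≈ 210, N_2* ≈ 15.2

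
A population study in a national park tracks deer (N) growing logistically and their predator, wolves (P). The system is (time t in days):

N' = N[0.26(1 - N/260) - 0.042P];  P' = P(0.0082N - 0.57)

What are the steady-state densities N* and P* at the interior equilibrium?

From dP/dt = 0 with P > 0: 0.0082N* = 0.57, so N* = 69.5.
Substitute into dN/dt = 0: 0.26(1 - 69.5/260) = 0.042P*.
The bracket is 0.733, giving P* = 0.19/0.042 = 4.54.

N* ≈ 69.5, P* ≈ 4.54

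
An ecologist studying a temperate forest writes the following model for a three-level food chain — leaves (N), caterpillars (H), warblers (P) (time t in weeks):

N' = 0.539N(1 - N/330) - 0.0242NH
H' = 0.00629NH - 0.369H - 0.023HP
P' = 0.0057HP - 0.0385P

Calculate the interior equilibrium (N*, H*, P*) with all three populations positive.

N* ≈ 230, H* ≈ 6.75, P* ≈ 46.8

From dP/dt = 0: 0.0057H* = 0.0385, so H* = 6.75.
From dN/dt = 0: 0.539(1 - N*/330) = 0.0242·6.75, giving N* = 330·(1 - 0.303) = 230.
From dH/dt = 0: 0.00629·230 - 0.369 = 0.023P*, so P* = 1.08/0.023 = 46.8.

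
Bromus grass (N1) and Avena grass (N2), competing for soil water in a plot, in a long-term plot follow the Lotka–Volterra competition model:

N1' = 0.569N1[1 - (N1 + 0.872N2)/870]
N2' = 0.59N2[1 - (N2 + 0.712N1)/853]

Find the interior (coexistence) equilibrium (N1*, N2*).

Setting both brackets to zero gives the nullclines N1 + 0.872N2 = 870 and 0.712N1 + N2 = 853.
Substituting N2 = 853 - 0.712N1 into the first: N1(1 - 0.872·0.712) = 870 - 0.872·853.
So N1* = 126/0.379 = 333, and then N2* = 853 - 0.712·333 = 616.

N1* ≈ 333, N2* ≈ 616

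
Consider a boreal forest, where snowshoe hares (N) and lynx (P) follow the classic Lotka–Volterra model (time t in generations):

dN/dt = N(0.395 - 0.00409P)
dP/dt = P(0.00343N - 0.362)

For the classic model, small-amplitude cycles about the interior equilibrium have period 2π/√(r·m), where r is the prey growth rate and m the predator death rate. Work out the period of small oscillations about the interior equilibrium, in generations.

T ≈ 16.6 generations

Here r = 0.395 and m = 0.362, so r·m = 0.143.
ω = √0.143 = 0.378 per generation, hence T = 2π/ω ≈ 16.6 generations.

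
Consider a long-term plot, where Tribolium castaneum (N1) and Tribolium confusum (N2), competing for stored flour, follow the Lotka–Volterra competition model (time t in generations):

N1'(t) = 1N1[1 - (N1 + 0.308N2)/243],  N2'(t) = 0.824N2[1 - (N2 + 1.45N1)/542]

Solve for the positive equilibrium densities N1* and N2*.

Setting both brackets to zero gives the nullclines N1 + 0.308N2 = 243 and 1.45N1 + N2 = 542.
Substituting N2 = 542 - 1.45N1 into the first: N1(1 - 0.308·1.45) = 243 - 0.308·542.
So N1* = 76.1/0.553 = 137, and then N2* = 542 - 1.45·137 = 343.

N1* ≈ 137, N2* ≈ 343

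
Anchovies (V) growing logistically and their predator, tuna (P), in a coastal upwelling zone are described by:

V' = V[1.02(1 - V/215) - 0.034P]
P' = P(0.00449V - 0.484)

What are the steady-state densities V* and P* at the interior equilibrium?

V* ≈ 108, P* ≈ 15

From dP/dt = 0 with P > 0: 0.00449V* = 0.484, so V* = 108.
Substitute into dV/dt = 0: 1.02(1 - 108/215) = 0.034P*.
The bracket is 0.499, giving P* = 0.509/0.034 = 15.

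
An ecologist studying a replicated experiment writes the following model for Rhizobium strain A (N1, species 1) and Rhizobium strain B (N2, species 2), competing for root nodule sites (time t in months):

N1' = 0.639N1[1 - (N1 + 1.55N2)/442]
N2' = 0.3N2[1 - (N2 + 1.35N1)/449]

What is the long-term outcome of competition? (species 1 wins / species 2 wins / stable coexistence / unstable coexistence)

unstable coexistence (outcome depends on initial conditions)

Compare the nullcline intercepts: K1/α12 = 442/1.55 = 285 < K2 = 449; K2/α21 = 449/1.35 = 333 < K1 = 442.
Since both are reversed, neither can invade when rare; the interior point is a saddle.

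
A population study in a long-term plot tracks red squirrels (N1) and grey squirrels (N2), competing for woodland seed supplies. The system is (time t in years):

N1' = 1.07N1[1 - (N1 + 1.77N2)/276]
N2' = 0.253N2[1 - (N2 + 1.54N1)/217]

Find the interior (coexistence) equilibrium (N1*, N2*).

Setting both brackets to zero gives the nullclines N1 + 1.77N2 = 276 and 1.54N1 + N2 = 217.
Substituting N2 = 217 - 1.54N1 into the first: N1(1 - 1.77·1.54) = 276 - 1.77·217.
So N1* = -108/-1.73 = 62.6, and then N2* = 217 - 1.54·62.6 = 121.

N1* ≈ 62.6, N2* ≈ 121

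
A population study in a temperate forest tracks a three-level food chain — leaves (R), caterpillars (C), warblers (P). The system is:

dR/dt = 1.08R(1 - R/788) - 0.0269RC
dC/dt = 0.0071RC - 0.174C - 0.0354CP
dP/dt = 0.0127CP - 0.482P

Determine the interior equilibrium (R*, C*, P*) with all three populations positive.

From dP/dt = 0: 0.0127C* = 0.482, so C* = 38.
From dR/dt = 0: 1.08(1 - R*/788) = 0.0269·38, giving R* = 788·(1 - 0.945) = 43.1.
From dC/dt = 0: 0.0071·43.1 - 0.174 = 0.0354P*, so P* = 0.132/0.0354 = 3.73.

R* ≈ 43.1, C* ≈ 38, P* ≈ 3.73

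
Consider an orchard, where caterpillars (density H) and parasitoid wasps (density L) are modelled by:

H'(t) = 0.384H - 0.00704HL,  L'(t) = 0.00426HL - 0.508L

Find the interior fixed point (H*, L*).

H* ≈ 119, L* ≈ 54.5

Set dL/dt = 0 with L > 0: 0.00426H - 0.508 = 0, so H* = 0.508/0.00426 = 119.
Set dH/dt = 0 with H > 0: 0.384 - 0.00704L = 0, so L* = 0.384/0.00704 = 54.5.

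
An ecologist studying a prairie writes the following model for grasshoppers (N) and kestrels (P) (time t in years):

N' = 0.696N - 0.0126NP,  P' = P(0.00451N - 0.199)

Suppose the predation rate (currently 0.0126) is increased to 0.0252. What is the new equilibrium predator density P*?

At the interior fixed point, setting dN/dt = 0 with N > 0 fixes P* = (prey growth rate)/(NP coefficient) — independent of the other coefficients.
With the change, P* = 0.696/0.0252 = 27.6; it falls from 55.2.

P* ≈ 27.6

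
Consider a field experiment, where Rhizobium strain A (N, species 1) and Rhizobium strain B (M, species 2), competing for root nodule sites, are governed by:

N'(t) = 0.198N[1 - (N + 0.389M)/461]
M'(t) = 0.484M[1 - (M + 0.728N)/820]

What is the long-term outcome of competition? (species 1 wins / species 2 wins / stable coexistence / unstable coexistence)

Compare the nullcline intercepts: K1/α12 = 461/0.389 = 1190 > K2 = 820; K2/α21 = 820/0.728 = 1130 > K1 = 461.
Since both inequalities hold, each species can invade when rare, so the interior equilibrium is stable.

stable coexistence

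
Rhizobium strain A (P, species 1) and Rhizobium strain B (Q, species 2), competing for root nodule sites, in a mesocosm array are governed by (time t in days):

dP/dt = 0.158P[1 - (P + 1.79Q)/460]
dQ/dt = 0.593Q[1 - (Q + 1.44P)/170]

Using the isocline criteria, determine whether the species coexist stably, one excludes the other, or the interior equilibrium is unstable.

Compare the nullcline intercepts: K1/α12 = 460/1.79 = 257 > K2 = 170; K2/α21 = 170/1.44 = 118 < K1 = 460.
Since the inequalities point opposite ways, species 1 can invade but species 2 cannot.

species 1 excludes species 2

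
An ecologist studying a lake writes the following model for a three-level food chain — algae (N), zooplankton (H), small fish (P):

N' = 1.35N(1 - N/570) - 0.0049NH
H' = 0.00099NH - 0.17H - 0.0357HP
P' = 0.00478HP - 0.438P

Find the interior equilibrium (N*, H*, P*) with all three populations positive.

N* ≈ 380, H* ≈ 91.6, P* ≈ 5.79

From dP/dt = 0: 0.00478H* = 0.438, so H* = 91.6.
From dN/dt = 0: 1.35(1 - N*/570) = 0.0049·91.6, giving N* = 570·(1 - 0.333) = 380.
From dH/dt = 0: 0.00099·380 - 0.17 = 0.0357P*, so P* = 0.207/0.0357 = 5.79.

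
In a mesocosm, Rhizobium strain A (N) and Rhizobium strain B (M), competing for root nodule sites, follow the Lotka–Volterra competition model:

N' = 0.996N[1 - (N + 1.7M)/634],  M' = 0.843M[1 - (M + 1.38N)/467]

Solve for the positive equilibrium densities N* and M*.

N* ≈ 119, M* ≈ 303

Setting both brackets to zero gives the nullclines N + 1.7M = 634 and 1.38N + M = 467.
Substituting M = 467 - 1.38N into the first: N(1 - 1.7·1.38) = 634 - 1.7·467.
So N* = -160/-1.35 = 119, and then M* = 467 - 1.38·119 = 303.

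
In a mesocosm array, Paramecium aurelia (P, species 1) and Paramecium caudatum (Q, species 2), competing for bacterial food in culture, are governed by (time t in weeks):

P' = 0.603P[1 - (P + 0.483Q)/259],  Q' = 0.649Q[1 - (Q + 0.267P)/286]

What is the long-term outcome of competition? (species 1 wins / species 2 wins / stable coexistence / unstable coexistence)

stable coexistence

Compare the nullcline intercepts: K1/α12 = 259/0.483 = 536 > K2 = 286; K2/α21 = 286/0.267 = 1070 > K1 = 259.
Since both inequalities hold, each species can invade when rare, so the interior equilibrium is stable.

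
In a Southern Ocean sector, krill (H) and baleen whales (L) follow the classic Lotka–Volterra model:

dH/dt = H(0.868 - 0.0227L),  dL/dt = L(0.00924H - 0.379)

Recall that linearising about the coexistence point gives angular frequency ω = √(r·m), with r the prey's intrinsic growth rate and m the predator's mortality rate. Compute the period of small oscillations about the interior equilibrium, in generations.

Here r = 0.868 and m = 0.379, so r·m = 0.329.
ω = √0.329 = 0.574 per generation, hence T = 2π/ω ≈ 11 generations.

T ≈ 11 generations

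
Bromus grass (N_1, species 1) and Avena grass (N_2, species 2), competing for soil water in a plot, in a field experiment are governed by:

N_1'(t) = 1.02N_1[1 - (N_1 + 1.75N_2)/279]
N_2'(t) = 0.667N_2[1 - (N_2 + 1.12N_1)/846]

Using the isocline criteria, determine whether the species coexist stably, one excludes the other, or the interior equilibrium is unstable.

Compare the nullcline intercepts: K1/α12 = 279/1.75 = 159 < K2 = 846; K2/α21 = 846/1.12 = 755 > K1 = 279.
Since the inequalities point opposite ways, species 2 can invade but species 1 cannot.

species 2 excludes species 1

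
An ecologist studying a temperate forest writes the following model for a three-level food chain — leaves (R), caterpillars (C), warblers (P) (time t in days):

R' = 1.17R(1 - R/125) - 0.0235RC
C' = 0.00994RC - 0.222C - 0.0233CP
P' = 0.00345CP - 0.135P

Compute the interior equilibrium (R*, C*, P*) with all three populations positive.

From dP/dt = 0: 0.00345C* = 0.135, so C* = 39.1.
From dR/dt = 0: 1.17(1 - R*/125) = 0.0235·39.1, giving R* = 125·(1 - 0.786) = 26.8.
From dC/dt = 0: 0.00994·26.8 - 0.222 = 0.0233P*, so P* = 0.044/0.0233 = 1.89.

R* ≈ 26.8, C* ≈ 39.1, P* ≈ 1.89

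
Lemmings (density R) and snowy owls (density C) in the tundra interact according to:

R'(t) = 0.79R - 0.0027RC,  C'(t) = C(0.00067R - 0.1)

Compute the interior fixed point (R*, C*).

R* ≈ 149, C* ≈ 293

Set dC/dt = 0 with C > 0: 0.00067R - 0.1 = 0, so R* = 0.1/0.00067 = 149.
Set dR/dt = 0 with R > 0: 0.79 - 0.0027C = 0, so C* = 0.79/0.0027 = 293.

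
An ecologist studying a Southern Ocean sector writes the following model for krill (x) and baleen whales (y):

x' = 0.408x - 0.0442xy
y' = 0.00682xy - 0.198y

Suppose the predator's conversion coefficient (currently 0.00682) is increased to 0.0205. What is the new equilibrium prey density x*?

At the interior fixed point, setting dy/dt = 0 with y > 0 fixes x* = (predator death rate)/(xy coefficient) — independent of the other coefficients.
With the change, x* = 0.198/0.0205 = 9.66; it falls from 29.

x* ≈ 9.66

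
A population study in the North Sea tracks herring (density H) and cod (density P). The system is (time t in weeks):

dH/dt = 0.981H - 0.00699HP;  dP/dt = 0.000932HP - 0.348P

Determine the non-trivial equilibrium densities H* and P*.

H* ≈ 373, P* ≈ 140

Set dP/dt = 0 with P > 0: 0.000932H - 0.348 = 0, so H* = 0.348/0.000932 = 373.
Set dH/dt = 0 with H > 0: 0.981 - 0.00699P = 0, so P* = 0.981/0.00699 = 140.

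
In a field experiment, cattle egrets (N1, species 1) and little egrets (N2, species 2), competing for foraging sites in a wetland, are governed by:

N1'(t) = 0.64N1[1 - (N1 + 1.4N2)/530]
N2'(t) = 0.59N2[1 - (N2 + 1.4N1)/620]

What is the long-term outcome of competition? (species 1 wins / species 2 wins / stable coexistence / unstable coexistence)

unstable coexistence (outcome depends on initial conditions)

Compare the nullcline intercepts: K1/α12 = 530/1.4 = 379 < K2 = 620; K2/α21 = 620/1.4 = 443 < K1 = 530.
Since both are reversed, neither can invade when rare; the interior point is a saddle.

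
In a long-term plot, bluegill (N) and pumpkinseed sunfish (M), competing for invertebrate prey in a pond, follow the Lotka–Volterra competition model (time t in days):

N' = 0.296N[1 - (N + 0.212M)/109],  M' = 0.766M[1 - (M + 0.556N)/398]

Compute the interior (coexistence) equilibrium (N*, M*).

Setting both brackets to zero gives the nullclines N + 0.212M = 109 and 0.556N + M = 398.
Substituting M = 398 - 0.556N into the first: N(1 - 0.212·0.556) = 109 - 0.212·398.
So N* = 24.6/0.882 = 27.9, and then M* = 398 - 0.556·27.9 = 382.

N* ≈ 27.9, M* ≈ 382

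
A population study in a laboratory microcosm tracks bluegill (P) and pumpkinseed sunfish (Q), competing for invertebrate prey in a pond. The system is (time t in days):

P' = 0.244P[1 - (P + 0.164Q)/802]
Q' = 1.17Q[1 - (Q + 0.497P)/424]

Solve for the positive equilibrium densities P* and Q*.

Setting both brackets to zero gives the nullclines P + 0.164Q = 802 and 0.497P + Q = 424.
Substituting Q = 424 - 0.497P into the first: P(1 - 0.164·0.497) = 802 - 0.164·424.
So P* = 732/0.918 = 797, and then Q* = 424 - 0.497·797 = 27.7.

P* ≈ 797, Q* ≈ 27.7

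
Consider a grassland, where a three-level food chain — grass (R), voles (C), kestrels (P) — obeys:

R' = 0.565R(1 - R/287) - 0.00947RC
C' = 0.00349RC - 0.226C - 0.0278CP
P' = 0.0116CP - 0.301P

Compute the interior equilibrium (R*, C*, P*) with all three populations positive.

From dP/dt = 0: 0.0116C* = 0.301, so C* = 25.9.
From dR/dt = 0: 0.565(1 - R*/287) = 0.00947·25.9, giving R* = 287·(1 - 0.435) = 162.
From dC/dt = 0: 0.00349·162 - 0.226 = 0.0278P*, so P* = 0.34/0.0278 = 12.2.

R* ≈ 162, C* ≈ 25.9, P* ≈ 12.2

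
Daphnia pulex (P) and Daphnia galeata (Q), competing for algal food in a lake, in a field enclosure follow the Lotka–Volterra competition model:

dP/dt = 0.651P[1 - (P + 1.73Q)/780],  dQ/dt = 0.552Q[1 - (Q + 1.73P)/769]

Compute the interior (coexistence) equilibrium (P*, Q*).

P* ≈ 276, Q* ≈ 291

Setting both brackets to zero gives the nullclines P + 1.73Q = 780 and 1.73P + Q = 769.
Substituting Q = 769 - 1.73P into the first: P(1 - 1.73·1.73) = 780 - 1.73·769.
So P* = -550/-1.99 = 276, and then Q* = 769 - 1.73·276 = 291.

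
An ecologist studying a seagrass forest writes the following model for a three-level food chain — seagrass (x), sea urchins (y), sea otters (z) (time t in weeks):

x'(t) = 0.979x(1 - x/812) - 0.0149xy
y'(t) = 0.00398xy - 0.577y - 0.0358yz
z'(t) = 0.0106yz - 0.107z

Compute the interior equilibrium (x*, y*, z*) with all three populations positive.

x* ≈ 687, y* ≈ 10.1, z* ≈ 60.3

From dz/dt = 0: 0.0106y* = 0.107, so y* = 10.1.
From dx/dt = 0: 0.979(1 - x*/812) = 0.0149·10.1, giving x* = 812·(1 - 0.154) = 687.
From dy/dt = 0: 0.00398·687 - 0.577 = 0.0358z*, so z* = 2.16/0.0358 = 60.3.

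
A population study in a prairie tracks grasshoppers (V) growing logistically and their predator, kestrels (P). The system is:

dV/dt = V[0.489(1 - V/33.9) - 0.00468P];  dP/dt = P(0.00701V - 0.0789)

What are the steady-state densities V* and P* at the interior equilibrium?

From dP/dt = 0 with P > 0: 0.00701V* = 0.0789, so V* = 11.3.
Substitute into dV/dt = 0: 0.489(1 - 11.3/33.9) = 0.00468P*.
The bracket is 0.668, giving P* = 0.327/0.00468 = 69.8.

V* ≈ 11.3, P* ≈ 69.8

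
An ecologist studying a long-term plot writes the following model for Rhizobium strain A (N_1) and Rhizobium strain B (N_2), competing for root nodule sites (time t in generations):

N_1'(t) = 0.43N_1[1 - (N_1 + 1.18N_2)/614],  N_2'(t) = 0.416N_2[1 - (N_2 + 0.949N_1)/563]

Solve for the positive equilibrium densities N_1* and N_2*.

Setting both brackets to zero gives the nullclines N_1 + 1.18N_2 = 614 and 0.949N_1 + N_2 = 563.
Substituting N_2 = 563 - 0.949N_1 into the first: N_1(1 - 1.18·0.949) = 614 - 1.18·563.
So N_1* = -50.3/-0.12 = 420, and then N_2* = 563 - 0.949·420 = 164.

N_1* ≈ 420, N_2* ≈ 164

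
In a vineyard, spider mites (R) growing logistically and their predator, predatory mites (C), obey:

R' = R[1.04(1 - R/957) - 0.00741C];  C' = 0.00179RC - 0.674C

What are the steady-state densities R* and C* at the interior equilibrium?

R* ≈ 377, C* ≈ 85.1

From dC/dt = 0 with C > 0: 0.00179R* = 0.674, so R* = 377.
Substitute into dR/dt = 0: 1.04(1 - 377/957) = 0.00741C*.
The bracket is 0.607, giving C* = 0.631/0.00741 = 85.1.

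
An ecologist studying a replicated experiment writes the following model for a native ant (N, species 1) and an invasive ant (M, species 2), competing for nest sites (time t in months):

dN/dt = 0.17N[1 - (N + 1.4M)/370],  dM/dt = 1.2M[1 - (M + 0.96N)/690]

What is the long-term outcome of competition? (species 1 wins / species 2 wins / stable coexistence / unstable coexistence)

Compare the nullcline intercepts: K1/α12 = 370/1.4 = 264 < K2 = 690; K2/α21 = 690/0.96 = 719 > K1 = 370.
Since the inequalities point opposite ways, species 2 can invade but species 1 cannot.

species 2 excludes species 1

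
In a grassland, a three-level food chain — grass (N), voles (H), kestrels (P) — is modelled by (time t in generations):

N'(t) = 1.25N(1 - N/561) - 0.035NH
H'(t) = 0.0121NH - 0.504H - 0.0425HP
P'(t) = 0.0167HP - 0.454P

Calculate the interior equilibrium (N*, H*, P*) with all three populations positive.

From dP/dt = 0: 0.0167H* = 0.454, so H* = 27.2.
From dN/dt = 0: 1.25(1 - N*/561) = 0.035·27.2, giving N* = 561·(1 - 0.761) = 134.
From dH/dt = 0: 0.0121·134 - 0.504 = 0.0425P*, so P* = 1.12/0.0425 = 26.3.

N* ≈ 134, H* ≈ 27.2, P* ≈ 26.3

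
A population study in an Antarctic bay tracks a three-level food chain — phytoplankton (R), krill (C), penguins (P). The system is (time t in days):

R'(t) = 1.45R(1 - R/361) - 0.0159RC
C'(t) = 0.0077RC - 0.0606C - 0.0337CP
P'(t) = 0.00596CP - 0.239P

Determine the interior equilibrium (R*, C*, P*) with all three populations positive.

From dP/dt = 0: 0.00596C* = 0.239, so C* = 40.1.
From dR/dt = 0: 1.45(1 - R*/361) = 0.0159·40.1, giving R* = 361·(1 - 0.44) = 202.
From dC/dt = 0: 0.0077·202 - 0.0606 = 0.0337P*, so P* = 1.5/0.0337 = 44.4.

R* ≈ 202, C* ≈ 40.1, P* ≈ 44.4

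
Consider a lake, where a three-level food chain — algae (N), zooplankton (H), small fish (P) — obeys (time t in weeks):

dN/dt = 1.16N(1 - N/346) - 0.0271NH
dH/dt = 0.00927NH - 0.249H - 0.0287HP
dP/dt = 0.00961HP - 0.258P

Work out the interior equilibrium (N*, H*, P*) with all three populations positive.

N* ≈ 129, H* ≈ 26.8, P* ≈ 33

From dP/dt = 0: 0.00961H* = 0.258, so H* = 26.8.
From dN/dt = 0: 1.16(1 - N*/346) = 0.0271·26.8, giving N* = 346·(1 - 0.627) = 129.
From dH/dt = 0: 0.00927·129 - 0.249 = 0.0287P*, so P* = 0.947/0.0287 = 33.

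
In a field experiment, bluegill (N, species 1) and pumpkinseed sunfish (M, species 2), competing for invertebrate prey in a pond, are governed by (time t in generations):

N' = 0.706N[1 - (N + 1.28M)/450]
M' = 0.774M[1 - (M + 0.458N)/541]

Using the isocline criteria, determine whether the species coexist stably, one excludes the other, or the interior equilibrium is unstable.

species 2 excludes species 1

Compare the nullcline intercepts: K1/α12 = 450/1.28 = 352 < K2 = 541; K2/α21 = 541/0.458 = 1180 > K1 = 450.
Since the inequalities point opposite ways, species 2 can invade but species 1 cannot.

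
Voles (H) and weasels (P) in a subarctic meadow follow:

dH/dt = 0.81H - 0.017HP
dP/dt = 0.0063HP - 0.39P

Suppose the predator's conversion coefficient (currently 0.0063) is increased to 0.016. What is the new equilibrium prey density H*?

At the interior fixed point, setting dP/dt = 0 with P > 0 fixes H* = (predator death rate)/(HP coefficient) — independent of the other coefficients.
With the change, H* = 0.39/0.016 = 24.4; it falls from 61.9.

H* ≈ 24.4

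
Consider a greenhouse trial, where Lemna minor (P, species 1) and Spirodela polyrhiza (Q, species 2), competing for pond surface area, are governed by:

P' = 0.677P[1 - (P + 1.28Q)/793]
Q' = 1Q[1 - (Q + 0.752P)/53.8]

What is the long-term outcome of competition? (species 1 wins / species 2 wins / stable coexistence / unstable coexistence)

Compare the nullcline intercepts: K1/α12 = 793/1.28 = 620 > K2 = 53.8; K2/α21 = 53.8/0.752 = 71.5 < K1 = 793.
Since the inequalities point opposite ways, species 1 can invade but species 2 cannot.

species 1 excludes species 2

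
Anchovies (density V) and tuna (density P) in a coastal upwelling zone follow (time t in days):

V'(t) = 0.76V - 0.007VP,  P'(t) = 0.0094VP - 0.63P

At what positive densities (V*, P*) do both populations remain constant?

V* ≈ 67, P* ≈ 109

Set dP/dt = 0 with P > 0: 0.0094V - 0.63 = 0, so V* = 0.63/0.0094 = 67.
Set dV/dt = 0 with V > 0: 0.76 - 0.007P = 0, so P* = 0.76/0.007 = 109.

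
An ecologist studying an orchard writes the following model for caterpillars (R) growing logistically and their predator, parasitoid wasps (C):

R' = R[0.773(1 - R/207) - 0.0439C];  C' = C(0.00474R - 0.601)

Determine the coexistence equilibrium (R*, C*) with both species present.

R* ≈ 127, C* ≈ 6.82

From dC/dt = 0 with C > 0: 0.00474R* = 0.601, so R* = 127.
Substitute into dR/dt = 0: 0.773(1 - 127/207) = 0.0439C*.
The bracket is 0.387, giving C* = 0.3/0.0439 = 6.82.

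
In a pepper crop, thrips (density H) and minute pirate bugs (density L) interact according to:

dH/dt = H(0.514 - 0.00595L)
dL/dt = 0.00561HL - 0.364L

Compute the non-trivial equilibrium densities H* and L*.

Set dL/dt = 0 with L > 0: 0.00561H - 0.364 = 0, so H* = 0.364/0.00561 = 64.9.
Set dH/dt = 0 with H > 0: 0.514 - 0.00595L = 0, so L* = 0.514/0.00595 = 86.4.

H* ≈ 64.9, L* ≈ 86.4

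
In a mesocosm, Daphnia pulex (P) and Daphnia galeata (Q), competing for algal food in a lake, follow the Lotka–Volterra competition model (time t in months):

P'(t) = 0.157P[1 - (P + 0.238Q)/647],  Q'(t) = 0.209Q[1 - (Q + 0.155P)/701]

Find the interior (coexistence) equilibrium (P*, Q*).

P* ≈ 499, Q* ≈ 624

Setting both brackets to zero gives the nullclines P + 0.238Q = 647 and 0.155P + Q = 701.
Substituting Q = 701 - 0.155P into the first: P(1 - 0.238·0.155) = 647 - 0.238·701.
So P* = 480/0.963 = 499, and then Q* = 701 - 0.155·499 = 624.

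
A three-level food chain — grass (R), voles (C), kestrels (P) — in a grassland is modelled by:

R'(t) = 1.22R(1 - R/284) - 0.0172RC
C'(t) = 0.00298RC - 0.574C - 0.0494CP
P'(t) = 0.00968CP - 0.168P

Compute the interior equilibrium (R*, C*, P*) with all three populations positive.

R* ≈ 215, C* ≈ 17.4, P* ≈ 1.32

From dP/dt = 0: 0.00968C* = 0.168, so C* = 17.4.
From dR/dt = 0: 1.22(1 - R*/284) = 0.0172·17.4, giving R* = 284·(1 - 0.245) = 215.
From dC/dt = 0: 0.00298·215 - 0.574 = 0.0494P*, so P* = 0.0652/0.0494 = 1.32.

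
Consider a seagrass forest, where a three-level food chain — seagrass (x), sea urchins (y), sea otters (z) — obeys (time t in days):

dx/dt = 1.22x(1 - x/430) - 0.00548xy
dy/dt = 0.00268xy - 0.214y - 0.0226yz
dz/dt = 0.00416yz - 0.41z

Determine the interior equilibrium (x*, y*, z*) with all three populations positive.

x* ≈ 240, y* ≈ 98.6, z* ≈ 18.9

From dz/dt = 0: 0.00416y* = 0.41, so y* = 98.6.
From dx/dt = 0: 1.22(1 - x*/430) = 0.00548·98.6, giving x* = 430·(1 - 0.443) = 240.
From dy/dt = 0: 0.00268·240 - 0.214 = 0.0226z*, so z* = 0.428/0.0226 = 18.9.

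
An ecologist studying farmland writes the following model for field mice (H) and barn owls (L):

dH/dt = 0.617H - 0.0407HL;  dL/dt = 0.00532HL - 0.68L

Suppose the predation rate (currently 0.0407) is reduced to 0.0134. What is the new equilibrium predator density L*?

At the interior fixed point, setting dH/dt = 0 with H > 0 fixes L* = (prey growth rate)/(HL coefficient) — independent of the other coefficients.
With the change, L* = 0.617/0.0134 = 46; it rises from 15.2.

L* ≈ 46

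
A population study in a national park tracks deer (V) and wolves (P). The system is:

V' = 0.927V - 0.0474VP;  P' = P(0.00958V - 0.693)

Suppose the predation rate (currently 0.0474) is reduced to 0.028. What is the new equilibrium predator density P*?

P* ≈ 33.1

At the interior fixed point, setting dV/dt = 0 with V > 0 fixes P* = (prey growth rate)/(VP coefficient) — independent of the other coefficients.
With the change, P* = 0.927/0.028 = 33.1; it rises from 19.6.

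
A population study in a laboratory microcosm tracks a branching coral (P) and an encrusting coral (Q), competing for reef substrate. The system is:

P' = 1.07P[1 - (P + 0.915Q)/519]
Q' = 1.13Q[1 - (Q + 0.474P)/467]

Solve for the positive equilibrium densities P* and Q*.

Setting both brackets to zero gives the nullclines P + 0.915Q = 519 and 0.474P + Q = 467.
Substituting Q = 467 - 0.474P into the first: P(1 - 0.915·0.474) = 519 - 0.915·467.
So P* = 91.7/0.566 = 162, and then Q* = 467 - 0.474·162 = 390.

P* ≈ 162, Q* ≈ 390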